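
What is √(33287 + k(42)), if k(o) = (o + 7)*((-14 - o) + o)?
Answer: √32601 ≈ 180.56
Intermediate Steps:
k(o) = -98 - 14*o (k(o) = (7 + o)*(-14) = -98 - 14*o)
√(33287 + k(42)) = √(33287 + (-98 - 14*42)) = √(33287 + (-98 - 588)) = √(33287 - 686) = √32601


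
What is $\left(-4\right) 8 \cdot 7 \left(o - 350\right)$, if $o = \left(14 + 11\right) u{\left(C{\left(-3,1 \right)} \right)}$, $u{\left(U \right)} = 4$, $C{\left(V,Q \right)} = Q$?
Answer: $56000$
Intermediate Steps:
$o = 100$ ($o = \left(14 + 11\right) 4 = 25 \cdot 4 = 100$)
$\left(-4\right) 8 \cdot 7 \left(o - 350\right) = \left(-4\right) 8 \cdot 7 \left(100 - 350\right) = \left(-32\right) 7 \left(-250\right) = \left(-224\right) \left(-250\right) = 56000$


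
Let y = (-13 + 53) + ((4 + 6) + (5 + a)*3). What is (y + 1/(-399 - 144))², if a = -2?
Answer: 1026305296/294849 ≈ 3480.8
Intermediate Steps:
y = 59 (y = (-13 + 53) + ((4 + 6) + (5 - 2)*3) = 40 + (10 + 3*3) = 40 + (10 + 9) = 40 + 19 = 59)
(y + 1/(-399 - 144))² = (59 + 1/(-399 - 144))² = (59 + 1/(-543))² = (59 - 1/543)² = (32036/543)² = 1026305296/294849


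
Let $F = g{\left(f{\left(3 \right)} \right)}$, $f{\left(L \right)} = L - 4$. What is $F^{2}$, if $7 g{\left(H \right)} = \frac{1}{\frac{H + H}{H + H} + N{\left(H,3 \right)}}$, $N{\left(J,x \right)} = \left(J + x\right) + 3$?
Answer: $\frac{1}{1764} \approx 0.00056689$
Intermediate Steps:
$N{\left(J,x \right)} = 3 + J + x$
$f{\left(L \right)} = -4 + L$ ($f{\left(L \right)} = L - 4 = -4 + L$)
$g{\left(H \right)} = \frac{1}{7 \left(7 + H\right)}$ ($g{\left(H \right)} = \frac{1}{7 \left(\frac{H + H}{H + H} + \left(3 + H + 3\right)\right)} = \frac{1}{7 \left(\frac{2 H}{2 H} + \left(6 + H\right)\right)} = \frac{1}{7 \left(2 H \frac{1}{2 H} + \left(6 + H\right)\right)} = \frac{1}{7 \left(1 + \left(6 + H\right)\right)} = \frac{1}{7 \left(7 + H\right)}$)
$F = \frac{1}{42}$ ($F = \frac{1}{7 \left(7 + \left(-4 + 3\right)\right)} = \frac{1}{7 \left(7 - 1\right)} = \frac{1}{7 \cdot 6} = \frac{1}{7} \cdot \frac{1}{6} = \frac{1}{42} \approx 0.02381$)
$F^{2} = \left(\frac{1}{42}\right)^{2} = \frac{1}{1764}$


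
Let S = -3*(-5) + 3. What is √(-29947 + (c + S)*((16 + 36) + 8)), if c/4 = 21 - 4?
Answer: I*√24787 ≈ 157.44*I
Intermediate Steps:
S = 18 (S = 15 + 3 = 18)
c = 68 (c = 4*(21 - 4) = 4*17 = 68)
√(-29947 + (c + S)*((16 + 36) + 8)) = √(-29947 + (68 + 18)*((16 + 36) + 8)) = √(-29947 + 86*(52 + 8)) = √(-29947 + 86*60) = √(-29947 + 5160) = √(-24787) = I*√24787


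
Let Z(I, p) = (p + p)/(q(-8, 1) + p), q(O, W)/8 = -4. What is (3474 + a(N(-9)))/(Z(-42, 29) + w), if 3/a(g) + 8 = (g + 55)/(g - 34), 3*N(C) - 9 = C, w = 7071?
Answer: 1135896/2305895 ≈ 0.49261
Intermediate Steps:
q(O, W) = -32 (q(O, W) = 8*(-4) = -32)
N(C) = 3 + C/3
a(g) = 3/(-8 + (55 + g)/(-34 + g)) (a(g) = 3/(-8 + (g + 55)/(g - 34)) = 3/(-8 + (55 + g)/(-34 + g)))
Z(I, p) = 2*p/(-32 + p) (Z(I, p) = (p + p)/(-32 + p) = (2*p)/(-32 + p) = 2*p/(-32 + p))
(3474 + a(N(-9)))/(Z(-42, 29) + w) = (3474 + 3*(34 - (3 + (1/3)*(-9)))/(-327 + 7*(3 + (1/3)*(-9))))/(2*29/(-32 + 29) + 7071) = (3474 + 3*(34 - (3 - 3))/(-327 + 7*(3 - 3)))/(2*29/(-3) + 7071) = (3474 + 3*(34 - 1*0)/(-327 + 7*0))/(2*29*(-1/3) + 7071) = (3474 + 3*(34 + 0)/(-327 + 0))/(-58/3 + 7071) = (3474 + 3*34/(-327))/(21155/3) = (3474 + 3*(-1/327)*34)*(3/21155) = (3474 - 34/109)*(3/21155) = (378632/109)*(3/21155) = 1135896/2305895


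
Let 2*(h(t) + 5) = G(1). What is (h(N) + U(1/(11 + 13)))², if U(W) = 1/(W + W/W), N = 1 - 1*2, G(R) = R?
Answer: 31329/2500 ≈ 12.532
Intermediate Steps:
N = -1 (N = 1 - 2 = -1)
h(t) = -9/2 (h(t) = -5 + (½)*1 = -5 + ½ = -9/2)
U(W) = 1/(1 + W) (U(W) = 1/(W + 1) = 1/(1 + W))
(h(N) + U(1/(11 + 13)))² = (-9/2 + 1/(1 + 1/(11 + 13)))² = (-9/2 + 1/(1 + 1/24))² = (-9/2 + 1/(25/24))² = (-9/2 + 24/25)² = (-177/50)² = 31329/2500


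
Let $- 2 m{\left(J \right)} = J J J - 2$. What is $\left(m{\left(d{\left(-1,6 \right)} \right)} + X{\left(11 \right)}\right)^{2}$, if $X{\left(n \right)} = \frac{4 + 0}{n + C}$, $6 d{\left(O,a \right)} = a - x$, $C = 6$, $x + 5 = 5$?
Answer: $\frac{625}{1156} \approx 0.54066$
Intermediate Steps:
$x = 0$ ($x = -5 + 5 = 0$)
$d{\left(O,a \right)} = \frac{a}{6}$ ($d{\left(O,a \right)} = \frac{a - 0}{6} = \frac{a + 0}{6} = \frac{a}{6}$)
$m{\left(J \right)} = 1 - \frac{J^{3}}{2}$ ($m{\left(J \right)} = - \frac{J J J - 2}{2} = - \frac{J^{2} J - 2}{2} = - \frac{J^{3} - 2}{2} = - \frac{-2 + J^{3}}{2} = 1 - \frac{J^{3}}{2}$)
$X{\left(n \right)} = \frac{4}{6 + n}$ ($X{\left(n \right)} = \frac{4 + 0}{n + 6} = \frac{4}{6 + n}$)
$\left(m{\left(d{\left(-1,6 \right)} \right)} + X{\left(11 \right)}\right)^{2} = \left(\left(1 - \frac{\left(\frac{1}{6} \cdot 6\right)^{3}}{2}\right) + \frac{4}{6 + 11}\right)^{2} = \left(\left(1 - \frac{1^{3}}{2}\right) + \frac{4}{17}\right)^{2} = \left(\left(1 - \frac{1}{2}\right) + 4 \cdot \frac{1}{17}\right)^{2} = \left(\left(1 - \frac{1}{2}\right) + \frac{4}{17}\right)^{2} = \left(\frac{1}{2} + \frac{4}{17}\right)^{2} = \left(\frac{25}{34}\right)^{2} = \frac{625}{1156}$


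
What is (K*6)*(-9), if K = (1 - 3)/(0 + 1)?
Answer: 108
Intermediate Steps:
K = -2 (K = -2/1 = -2*1 = -2)
(K*6)*(-9) = -2*6*(-9) = -12*(-9) = 108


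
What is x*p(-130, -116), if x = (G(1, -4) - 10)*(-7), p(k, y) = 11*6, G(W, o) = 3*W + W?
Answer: 2772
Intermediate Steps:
G(W, o) = 4*W
p(k, y) = 66
x = 42 (x = (4*1 - 10)*(-7) = (4 - 10)*(-7) = -6*(-7) = 42)
x*p(-130, -116) = 42*66 = 2772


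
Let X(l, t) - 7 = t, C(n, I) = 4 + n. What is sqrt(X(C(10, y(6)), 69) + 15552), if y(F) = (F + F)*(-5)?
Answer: 2*sqrt(3907) ≈ 125.01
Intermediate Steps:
y(F) = -10*F (y(F) = (2*F)*(-5) = -10*F)
X(l, t) = 7 + t
sqrt(X(C(10, y(6)), 69) + 15552) = sqrt((7 + 69) + 15552) = sqrt(76 + 15552) = sqrt(15628) = 2*sqrt(3907)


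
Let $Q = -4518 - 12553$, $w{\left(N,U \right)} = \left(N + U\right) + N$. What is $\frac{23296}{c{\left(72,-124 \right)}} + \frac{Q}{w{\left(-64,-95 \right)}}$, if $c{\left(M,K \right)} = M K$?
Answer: $\frac{4600465}{62217} \approx 73.942$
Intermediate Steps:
$c{\left(M,K \right)} = K M$
$w{\left(N,U \right)} = U + 2 N$
$Q = -17071$ ($Q = -4518 - 12553 = -17071$)
$\frac{23296}{c{\left(72,-124 \right)}} + \frac{Q}{w{\left(-64,-95 \right)}} = \frac{23296}{\left(-124\right) 72} - \frac{17071}{-95 + 2 \left(-64\right)} = \frac{23296}{-8928} - \frac{17071}{-95 - 128} = 23296 \left(- \frac{1}{8928}\right) - \frac{17071}{-223} = - \frac{728}{279} - - \frac{17071}{223} = - \frac{728}{279} + \frac{17071}{223} = \frac{4600465}{62217}$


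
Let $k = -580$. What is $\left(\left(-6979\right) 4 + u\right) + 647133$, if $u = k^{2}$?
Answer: $955617$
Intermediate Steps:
$u = 336400$ ($u = \left(-580\right)^{2} = 336400$)
$\left(\left(-6979\right) 4 + u\right) + 647133 = \left(\left(-6979\right) 4 + 336400\right) + 647133 = \left(-27916 + 336400\right) + 647133 = 308484 + 647133 = 955617$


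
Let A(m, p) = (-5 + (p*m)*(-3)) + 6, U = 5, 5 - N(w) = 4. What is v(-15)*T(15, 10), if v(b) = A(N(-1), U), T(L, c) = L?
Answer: -210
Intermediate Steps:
N(w) = 1 (N(w) = 5 - 1*4 = 5 - 4 = 1)
A(m, p) = 1 - 3*m*p (A(m, p) = (-5 + (m*p)*(-3)) + 6 = (-5 - 3*m*p) + 6 = 1 - 3*m*p)
v(b) = -14 (v(b) = 1 - 3*1*5 = 1 - 15 = -14)
v(-15)*T(15, 10) = -14*15 = -210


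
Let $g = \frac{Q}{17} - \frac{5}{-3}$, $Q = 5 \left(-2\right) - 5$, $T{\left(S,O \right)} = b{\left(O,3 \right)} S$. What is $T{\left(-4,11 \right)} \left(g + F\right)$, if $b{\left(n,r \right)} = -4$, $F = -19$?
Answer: $- \frac{14864}{51} \approx -291.45$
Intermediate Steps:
$T{\left(S,O \right)} = - 4 S$
$Q = -15$ ($Q = -10 - 5 = -15$)
$g = \frac{40}{51}$ ($g = - \frac{15}{17} - \frac{5}{-3} = \left(-15\right) \frac{1}{17} - - \frac{5}{3} = - \frac{15}{17} + \frac{5}{3} = \frac{40}{51} \approx 0.78431$)
$T{\left(-4,11 \right)} \left(g + F\right) = \left(-4\right) \left(-4\right) \left(\frac{40}{51} - 19\right) = 16 \left(- \frac{929}{51}\right) = - \frac{14864}{51}$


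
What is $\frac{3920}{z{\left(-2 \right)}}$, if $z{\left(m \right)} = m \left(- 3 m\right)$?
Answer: $- \frac{980}{3} \approx -326.67$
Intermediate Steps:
$z{\left(m \right)} = - 3 m^{2}$
$\frac{3920}{z{\left(-2 \right)}} = \frac{3920}{\left(-3\right) \left(-2\right)^{2}} = \frac{3920}{\left(-3\right) 4} = \frac{3920}{-12} = 3920 \left(- \frac{1}{12}\right) = - \frac{980}{3}$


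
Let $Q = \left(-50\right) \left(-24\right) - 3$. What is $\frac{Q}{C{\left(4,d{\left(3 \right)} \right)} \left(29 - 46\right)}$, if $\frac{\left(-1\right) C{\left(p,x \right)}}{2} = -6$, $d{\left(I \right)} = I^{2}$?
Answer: $- \frac{399}{68} \approx -5.8676$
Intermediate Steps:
$C{\left(p,x \right)} = 12$ ($C{\left(p,x \right)} = \left(-2\right) \left(-6\right) = 12$)
$Q = 1197$ ($Q = 1200 - 3 = 1197$)
$\frac{Q}{C{\left(4,d{\left(3 \right)} \right)} \left(29 - 46\right)} = \frac{1197}{12 \left(29 - 46\right)} = \frac{1197}{12 \left(-17\right)} = \frac{1197}{-204} = 1197 \left(- \frac{1}{204}\right) = - \frac{399}{68}$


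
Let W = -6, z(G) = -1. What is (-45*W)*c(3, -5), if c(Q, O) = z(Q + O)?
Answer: -270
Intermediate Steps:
c(Q, O) = -1
(-45*W)*c(3, -5) = -45*(-6)*(-1) = 270*(-1) = -270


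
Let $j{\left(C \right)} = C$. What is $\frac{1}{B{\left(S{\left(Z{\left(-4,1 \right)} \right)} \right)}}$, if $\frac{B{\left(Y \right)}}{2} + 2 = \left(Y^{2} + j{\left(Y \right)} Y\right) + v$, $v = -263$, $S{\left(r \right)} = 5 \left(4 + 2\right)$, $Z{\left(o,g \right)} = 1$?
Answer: $\frac{1}{3070} \approx 0.00032573$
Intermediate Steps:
$S{\left(r \right)} = 30$ ($S{\left(r \right)} = 5 \cdot 6 = 30$)
$B{\left(Y \right)} = -530 + 4 Y^{2}$ ($B{\left(Y \right)} = -4 + 2 \left(\left(Y^{2} + Y Y\right) - 263\right) = -4 + 2 \left(\left(Y^{2} + Y^{2}\right) - 263\right) = -4 + 2 \left(2 Y^{2} - 263\right) = -4 + 2 \left(-263 + 2 Y^{2}\right) = -4 + \left(-526 + 4 Y^{2}\right) = -530 + 4 Y^{2}$)
$\frac{1}{B{\left(S{\left(Z{\left(-4,1 \right)} \right)} \right)}} = \frac{1}{-530 + 4 \cdot 30^{2}} = \frac{1}{-530 + 4 \cdot 900} = \frac{1}{-530 + 3600} = \frac{1}{3070}$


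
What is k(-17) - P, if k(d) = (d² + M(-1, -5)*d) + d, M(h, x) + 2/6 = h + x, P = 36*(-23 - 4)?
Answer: 4055/3 ≈ 1351.7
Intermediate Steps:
P = -972 (P = 36*(-27) = -972)
M(h, x) = -⅓ + h + x (M(h, x) = -⅓ + (h + x) = -⅓ + h + x)
k(d) = d² - 16*d/3 (k(d) = (d² + (-⅓ - 1 - 5)*d) + d = (d² - 19*d/3) + d = d² - 16*d/3)
k(-17) - P = (⅓)*(-17)*(-16 + 3*(-17)) - 1*(-972) = (⅓)*(-17)*(-16 - 51) + 972 = (⅓)*(-17)*(-67) + 972 = 1139/3 + 972 = 4055/3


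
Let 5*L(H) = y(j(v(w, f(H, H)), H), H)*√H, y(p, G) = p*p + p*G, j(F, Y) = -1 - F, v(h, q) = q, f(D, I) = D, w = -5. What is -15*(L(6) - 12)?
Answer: 180 - 21*√6 ≈ 128.56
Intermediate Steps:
y(p, G) = p² + G*p
L(H) = √H*(1 + H)/5 (L(H) = (((-1 - H)*(H + (-1 - H)))*√H)/5 = (((-1 - H)*(-1))*√H)/5 = ((1 + H)*√H)/5 = (√H*(1 + H))/5 = √H*(1 + H)/5)
-15*(L(6) - 12) = -15*(√6*(1 + 6)/5 - 12) = -15*((⅕)*√6*7 - 12) = -15*(7*√6/5 - 12) = -15*(-12 + 7*√6/5) = 180 - 21*√6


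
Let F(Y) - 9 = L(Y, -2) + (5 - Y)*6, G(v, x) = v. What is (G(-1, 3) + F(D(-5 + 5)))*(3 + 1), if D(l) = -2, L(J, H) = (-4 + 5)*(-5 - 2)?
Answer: 172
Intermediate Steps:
L(J, H) = -7 (L(J, H) = 1*(-7) = -7)
F(Y) = 32 - 6*Y (F(Y) = 9 + (-7 + (5 - Y)*6) = 9 + (-7 + (30 - 6*Y)) = 9 + (23 - 6*Y) = 32 - 6*Y)
(G(-1, 3) + F(D(-5 + 5)))*(3 + 1) = (-1 + (32 - 6*(-2)))*(3 + 1) = (-1 + (32 + 12))*4 = (-1 + 44)*4 = 43*4 = 172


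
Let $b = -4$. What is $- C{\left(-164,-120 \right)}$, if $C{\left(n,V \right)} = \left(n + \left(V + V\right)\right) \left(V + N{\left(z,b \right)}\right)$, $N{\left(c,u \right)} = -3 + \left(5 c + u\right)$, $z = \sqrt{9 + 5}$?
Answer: $-51308 + 2020 \sqrt{14} \approx -43750.0$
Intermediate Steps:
$z = \sqrt{14} \approx 3.7417$
$N{\left(c,u \right)} = -3 + u + 5 c$ ($N{\left(c,u \right)} = -3 + \left(u + 5 c\right) = -3 + u + 5 c$)
$C{\left(n,V \right)} = \left(n + 2 V\right) \left(-7 + V + 5 \sqrt{14}\right)$ ($C{\left(n,V \right)} = \left(n + \left(V + V\right)\right) \left(V - \left(7 - 5 \sqrt{14}\right)\right) = \left(n + 2 V\right) \left(V - \left(7 - 5 \sqrt{14}\right)\right) = \left(n + 2 V\right) \left(-7 + V + 5 \sqrt{14}\right)$)
$- C{\left(-164,-120 \right)} = - (2 \left(-120\right)^{2} - -19680 - - 164 \left(7 - 5 \sqrt{14}\right) - - 240 \left(7 - 5 \sqrt{14}\right)) = - (2 \cdot 14400 + 19680 + \left(1148 - 820 \sqrt{14}\right) + \left(1680 - 1200 \sqrt{14}\right)) = - (28800 + 19680 + \left(1148 - 820 \sqrt{14}\right) + \left(1680 - 1200 \sqrt{14}\right)) = - (51308 - 2020 \sqrt{14}) = -51308 + 2020 \sqrt{14}$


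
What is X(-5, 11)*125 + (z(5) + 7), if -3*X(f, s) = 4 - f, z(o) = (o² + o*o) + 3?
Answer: -315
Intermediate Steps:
z(o) = 3 + 2*o² (z(o) = (o² + o²) + 3 = 2*o² + 3 = 3 + 2*o²)
X(f, s) = -4/3 + f/3 (X(f, s) = -(4 - f)/3 = -4/3 + f/3)
X(-5, 11)*125 + (z(5) + 7) = (-4/3 + (⅓)*(-5))*125 + ((3 + 2*5²) + 7) = (-4/3 - 5/3)*125 + ((3 + 2*25) + 7) = -3*125 + ((3 + 50) + 7) = -375 + (53 + 7) = -375 + 60 = -315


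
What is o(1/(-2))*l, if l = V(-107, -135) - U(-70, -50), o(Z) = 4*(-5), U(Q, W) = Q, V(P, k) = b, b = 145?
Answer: -4300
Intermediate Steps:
V(P, k) = 145
o(Z) = -20
l = 215 (l = 145 - 1*(-70) = 145 + 70 = 215)
o(1/(-2))*l = -20*215 = -4300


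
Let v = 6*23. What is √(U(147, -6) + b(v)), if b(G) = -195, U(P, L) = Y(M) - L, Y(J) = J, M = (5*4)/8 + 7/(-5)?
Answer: I*√18790/10 ≈ 13.708*I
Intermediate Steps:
M = 11/10 (M = 20*(⅛) + 7*(-⅕) = 5/2 - 7/5 = 11/10 ≈ 1.1000)
U(P, L) = 11/10 - L
v = 138
√(U(147, -6) + b(v)) = √((11/10 - 1*(-6)) - 195) = √((11/10 + 6) - 195) = √(71/10 - 195) = √(-1879/10) = I*√18790/10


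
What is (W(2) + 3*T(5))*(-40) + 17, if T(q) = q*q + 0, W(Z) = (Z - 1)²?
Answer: -3023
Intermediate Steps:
W(Z) = (-1 + Z)²
T(q) = q² (T(q) = q² + 0 = q²)
(W(2) + 3*T(5))*(-40) + 17 = ((-1 + 2)² + 3*5²)*(-40) + 17 = (1² + 3*25)*(-40) + 17 = (1 + 75)*(-40) + 17 = 76*(-40) + 17 = -3040 + 17 = -3023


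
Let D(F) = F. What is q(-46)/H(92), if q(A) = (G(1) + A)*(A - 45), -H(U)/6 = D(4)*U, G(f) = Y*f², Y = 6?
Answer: -455/276 ≈ -1.6486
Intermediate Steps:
G(f) = 6*f²
H(U) = -24*U
q(A) = (-45 + A)*(6 + A) (q(A) = (6*1² + A)*(A - 45) = (6*1 + A)*(-45 + A) = (6 + A)*(-45 + A) = (-45 + A)*(6 + A))
q(-46)/H(92) = (-270 + (-46)² - 39*(-46))/((-24*92)) = (-270 + 2116 + 1794)/(-2208) = 3640*(-1/2208) = -455/276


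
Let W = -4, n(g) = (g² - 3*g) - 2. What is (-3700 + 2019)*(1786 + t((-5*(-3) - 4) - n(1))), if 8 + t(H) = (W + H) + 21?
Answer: -3042610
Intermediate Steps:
n(g) = -2 + g² - 3*g
t(H) = 9 + H (t(H) = -8 + ((-4 + H) + 21) = -8 + (17 + H) = 9 + H)
(-3700 + 2019)*(1786 + t((-5*(-3) - 4) - n(1))) = (-3700 + 2019)*(1786 + (9 + ((-5*(-3) - 4) - (-2 + 1² - 3*1)))) = -1681*(1786 + (9 + ((15 - 4) - (-2 + 1 - 3)))) = -1681*(1786 + (9 + (11 - 1*(-4)))) = -1681*(1786 + (9 + (11 + 4))) = -1681*(1786 + (9 + 15)) = -1681*(1786 + 24) = -1681*1810 = -3042610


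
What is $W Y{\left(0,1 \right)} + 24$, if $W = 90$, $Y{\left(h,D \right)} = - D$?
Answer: $-66$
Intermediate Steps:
$W Y{\left(0,1 \right)} + 24 = 90 \left(\left(-1\right) 1\right) + 24 = 90 \left(-1\right) + 24 = -90 + 24 = -66$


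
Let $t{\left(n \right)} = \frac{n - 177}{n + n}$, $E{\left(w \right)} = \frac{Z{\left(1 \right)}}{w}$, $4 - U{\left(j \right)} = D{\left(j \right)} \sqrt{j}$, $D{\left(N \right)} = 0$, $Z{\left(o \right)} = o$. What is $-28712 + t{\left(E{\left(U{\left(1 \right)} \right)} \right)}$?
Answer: $- \frac{58131}{2} \approx -29066.0$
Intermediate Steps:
$U{\left(j \right)} = 4$ ($U{\left(j \right)} = 4 - 0 \sqrt{j} = 4 - 0 = 4 + 0 = 4$)
$E{\left(w \right)} = \frac{1}{w}$ ($E{\left(w \right)} = 1 \frac{1}{w} = \frac{1}{w}$)
$t{\left(n \right)} = \frac{-177 + n}{2 n}$
$-28712 + t{\left(E{\left(U{\left(1 \right)} \right)} \right)} = -28712 + \frac{-177 + \frac{1}{4}}{2 \cdot \frac{1}{4}} = -28712 + \frac{\frac{1}{\frac{1}{4}} \left(-177 + \frac{1}{4}\right)}{2} = -28712 + \frac{1}{2} \cdot 4 \left(- \frac{707}{4}\right) = -28712 - \frac{707}{2} = - \frac{58131}{2}$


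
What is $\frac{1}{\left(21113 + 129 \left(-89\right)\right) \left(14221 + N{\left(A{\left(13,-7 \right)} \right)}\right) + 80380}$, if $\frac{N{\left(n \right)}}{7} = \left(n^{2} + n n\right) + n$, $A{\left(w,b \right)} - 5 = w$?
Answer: $\frac{1}{181961436} \approx 5.4957 \cdot 10^{-9}$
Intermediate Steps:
$A{\left(w,b \right)} = 5 + w$
$N{\left(n \right)} = 7 n + 14 n^{2}$ ($N{\left(n \right)} = 7 \left(\left(n^{2} + n n\right) + n\right) = 7 \left(\left(n^{2} + n^{2}\right) + n\right) = 7 \left(2 n^{2} + n\right) = 7 \left(n + 2 n^{2}\right) = 7 n + 14 n^{2}$)
$\frac{1}{\left(21113 + 129 \left(-89\right)\right) \left(14221 + N{\left(A{\left(13,-7 \right)} \right)}\right) + 80380} = \frac{1}{\left(21113 + 129 \left(-89\right)\right) \left(14221 + 7 \left(5 + 13\right) \left(1 + 2 \left(5 + 13\right)\right)\right) + 80380} = \frac{1}{\left(21113 - 11481\right) \left(14221 + 7 \cdot 18 \left(1 + 2 \cdot 18\right)\right) + 80380} = \frac{1}{9632 \left(14221 + 7 \cdot 18 \left(1 + 36\right)\right) + 80380} = \frac{1}{9632 \left(14221 + 7 \cdot 18 \cdot 37\right) + 80380} = \frac{1}{9632 \left(14221 + 4662\right) + 80380} = \frac{1}{9632 \cdot 18883 + 80380} = \frac{1}{181881056 + 80380} = \frac{1}{181961436}$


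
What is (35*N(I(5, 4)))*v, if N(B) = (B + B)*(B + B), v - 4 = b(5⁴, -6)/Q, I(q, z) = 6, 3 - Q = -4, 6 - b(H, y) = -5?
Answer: 28080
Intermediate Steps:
b(H, y) = 11 (b(H, y) = 6 - 1*(-5) = 6 + 5 = 11)
Q = 7 (Q = 3 - 1*(-4) = 3 + 4 = 7)
v = 39/7 (v = 4 + 11/7 = 39/7 ≈ 5.5714)
N(B) = 4*B² (N(B) = (2*B)*(2*B) = 4*B²)
(35*N(I(5, 4)))*v = (35*(4*6²))*(39/7) = (35*(4*36))*(39/7) = (35*144)*(39/7) = 5040*(39/7) = 28080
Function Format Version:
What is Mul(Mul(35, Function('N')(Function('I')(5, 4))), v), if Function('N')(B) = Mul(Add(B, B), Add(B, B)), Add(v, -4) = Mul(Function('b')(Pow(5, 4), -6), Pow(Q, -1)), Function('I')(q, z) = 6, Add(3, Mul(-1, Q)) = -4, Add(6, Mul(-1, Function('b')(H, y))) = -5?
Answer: 28080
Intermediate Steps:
Function('b')(H, y) = 11 (Function('b')(H, y) = Add(6, Mul(-1, -5)) = Add(6, 5) = 11)
Q = 7 (Q = Add(3, Mul(-1, -4)) = Add(3, 4) = 7)
v = Rational(39, 7) (v = Add(4, Mul(11, Pow(7, -1))) = Add(4, Mul(11, Rational(1, 7))) = Add(4, Rational(11, 7)) = Rational(39, 7) ≈ 5.5714)
Function('N')(B) = Mul(4, Pow(B, 2)) (Function('N')(B) = Mul(Mul(2, B), Mul(2, B)) = Mul(4, Pow(B, 2)))
Mul(Mul(35, Function('N')(Function('I')(5, 4))), v) = Mul(Mul(35, Mul(4, Pow(6, 2))), Rational(39, 7)) = Mul(Mul(35, Mul(4, 36)), Rational(39, 7)) = Mul(Mul(35, 144), Rational(39, 7)) = Mul(5040, Rational(39, 7)) = 28080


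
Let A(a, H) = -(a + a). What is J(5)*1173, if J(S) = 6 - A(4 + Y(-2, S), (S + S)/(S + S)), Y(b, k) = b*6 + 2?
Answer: -7038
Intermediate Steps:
Y(b, k) = 2 + 6*b (Y(b, k) = 6*b + 2 = 2 + 6*b)
A(a, H) = -2*a
J(S) = -6 (J(S) = 6 - (-2)*(4 + (2 + 6*(-2))) = 6 - (-2)*(4 + (2 - 12)) = 6 - (-2)*(4 - 10) = 6 - (-2)*(-6) = 6 - 1*12 = 6 - 12 = -6)
J(5)*1173 = -6*1173 = -7038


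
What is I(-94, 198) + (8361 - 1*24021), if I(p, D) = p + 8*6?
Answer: -15706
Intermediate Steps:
I(p, D) = 48 + p (I(p, D) = p + 48 = 48 + p)
I(-94, 198) + (8361 - 1*24021) = (48 - 94) + (8361 - 1*24021) = -46 + (8361 - 24021) = -46 - 15660 = -15706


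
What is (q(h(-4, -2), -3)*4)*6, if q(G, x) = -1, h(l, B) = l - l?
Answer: -24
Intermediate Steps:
h(l, B) = 0
(q(h(-4, -2), -3)*4)*6 = -1*4*6 = -4*6 = -24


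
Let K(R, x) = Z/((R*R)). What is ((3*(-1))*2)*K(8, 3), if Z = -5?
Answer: 15/32 ≈ 0.46875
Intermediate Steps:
K(R, x) = -5/R**2
((3*(-1))*2)*K(8, 3) = ((3*(-1))*2)*(-5/8**2) = (-3*2)*(-5*1/64) = -6*(-5/64) = 15/32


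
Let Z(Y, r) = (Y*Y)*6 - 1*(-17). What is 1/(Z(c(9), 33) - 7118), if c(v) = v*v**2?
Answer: 1/3181545 ≈ 3.1431e-7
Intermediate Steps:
c(v) = v**3
Z(Y, r) = 17 + 6*Y**2 (Z(Y, r) = Y**2*6 + 17 = 6*Y**2 + 17 = 17 + 6*Y**2)
1/(Z(c(9), 33) - 7118) = 1/((17 + 6*(9**3)**2) - 7118) = 1/((17 + 6*729**2) - 7118) = 1/((17 + 6*531441) - 7118) = 1/((17 + 3188646) - 7118) = 1/(3188663 - 7118) = 1/3181545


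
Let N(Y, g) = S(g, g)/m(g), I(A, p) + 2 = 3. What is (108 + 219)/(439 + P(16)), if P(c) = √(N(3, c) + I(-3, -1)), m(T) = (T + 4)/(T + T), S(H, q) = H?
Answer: 717765/963472 - 327*√665/963472 ≈ 0.73623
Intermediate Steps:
I(A, p) = 1 (I(A, p) = -2 + 3 = 1)
m(T) = (4 + T)/(2*T) (m(T) = (4 + T)/((2*T)) = (4 + T)*(1/(2*T)) = (4 + T)/(2*T))
N(Y, g) = 2*g²/(4 + g) (N(Y, g) = g/(((4 + g)/(2*g))) = g*(2*g/(4 + g)) = 2*g²/(4 + g))
P(c) = √(1 + 2*c²/(4 + c)) (P(c) = √(2*c²/(4 + c) + 1) = √(1 + 2*c²/(4 + c)))
(108 + 219)/(439 + P(16)) = (108 + 219)/(439 + √((4 + 16 + 2*16²)/(4 + 16))) = 327/(439 + √((4 + 16 + 2*256)/20)) = 327/(439 + √((4 + 16 + 512)/20)) = 327/(439 + √((1/20)*532)) = 327/(439 + √(133/5)) = 327/(439 + √665/5)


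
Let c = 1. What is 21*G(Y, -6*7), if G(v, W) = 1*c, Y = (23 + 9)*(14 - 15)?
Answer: 21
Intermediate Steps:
Y = -32 (Y = 32*(-1) = -32)
G(v, W) = 1 (G(v, W) = 1*1 = 1)
21*G(Y, -6*7) = 21*1 = 21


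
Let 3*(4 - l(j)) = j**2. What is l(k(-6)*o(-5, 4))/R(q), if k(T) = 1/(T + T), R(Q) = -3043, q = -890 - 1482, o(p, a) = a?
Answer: -107/82161 ≈ -0.0013023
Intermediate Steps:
q = -2372
k(T) = 1/(2*T)
l(j) = 4 - j**2/3
l(k(-6)*o(-5, 4))/R(q) = (4 - (((1/2)/(-6))*4)**2/3)/(-3043) = (4 - (((1/2)*(-1/6))*4)**2/3)*(-1/3043) = (4 - (-1/12*4)**2/3)*(-1/3043) = (4 - (-1/3)**2/3)*(-1/3043) = (4 - 1/3*1/9)*(-1/3043) = (4 - 1/27)*(-1/3043) = (107/27)*(-1/3043) = -107/82161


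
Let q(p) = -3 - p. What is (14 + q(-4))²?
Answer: 225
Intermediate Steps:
(14 + q(-4))² = (14 + (-3 - 1*(-4)))² = (14 + (-3 + 4))² = (14 + 1)² = 15² = 225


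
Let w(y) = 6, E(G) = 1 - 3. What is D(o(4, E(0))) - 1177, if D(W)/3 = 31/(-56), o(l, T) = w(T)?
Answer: -66005/56 ≈ -1178.7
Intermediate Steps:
E(G) = -2
o(l, T) = 6
D(W) = -93/56 (D(W) = 3*(31/(-56)) = 3*(31*(-1/56)) = 3*(-31/56) = -93/56)
D(o(4, E(0))) - 1177 = -93/56 - 1177 = -66005/56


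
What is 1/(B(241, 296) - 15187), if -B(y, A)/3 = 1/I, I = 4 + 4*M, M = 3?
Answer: -16/242995 ≈ -6.5845e-5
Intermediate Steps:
I = 16 (I = 4 + 4*3 = 4 + 12 = 16)
B(y, A) = -3/16
1/(B(241, 296) - 15187) = 1/(-3/16 - 15187) = 1/(-242995/16) = -16/242995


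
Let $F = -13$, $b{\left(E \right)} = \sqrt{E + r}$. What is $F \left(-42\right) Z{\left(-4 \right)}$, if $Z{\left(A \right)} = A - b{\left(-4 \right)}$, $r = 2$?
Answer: $-2184 - 546 i \sqrt{2} \approx -2184.0 - 772.16 i$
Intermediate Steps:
$b{\left(E \right)} = \sqrt{2 + E}$ ($b{\left(E \right)} = \sqrt{E + 2} = \sqrt{2 + E}$)
$Z{\left(A \right)} = A - i \sqrt{2}$ ($Z{\left(A \right)} = A - \sqrt{2 - 4} = A - \sqrt{-2} = A - i \sqrt{2}$)
$F \left(-42\right) Z{\left(-4 \right)} = \left(-13\right) \left(-42\right) \left(-4 - i \sqrt{2}\right) = 546 \left(-4 - i \sqrt{2}\right) = -2184 - 546 i \sqrt{2}$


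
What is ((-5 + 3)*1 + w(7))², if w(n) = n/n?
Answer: 1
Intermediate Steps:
w(n) = 1
((-5 + 3)*1 + w(7))² = ((-5 + 3)*1 + 1)² = (-2*1 + 1)² = (-2 + 1)² = (-1)² = 1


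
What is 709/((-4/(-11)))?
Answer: 7799/4 ≈ 1949.8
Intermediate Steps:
709/((-4/(-11))) = 709/((-4*(-1/11))) = 709/(4/11) = 709*(11/4) = 7799/4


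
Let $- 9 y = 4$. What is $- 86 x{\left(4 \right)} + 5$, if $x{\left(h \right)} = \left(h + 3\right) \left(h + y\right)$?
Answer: $- \frac{19219}{9} \approx -2135.4$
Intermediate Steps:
$y = - \frac{4}{9}$ ($y = \left(- \frac{1}{9}\right) 4 = - \frac{4}{9} \approx -0.44444$)
$x{\left(h \right)} = \left(3 + h\right) \left(- \frac{4}{9} + h\right)$ ($x{\left(h \right)} = \left(h + 3\right) \left(h - \frac{4}{9}\right) = \left(3 + h\right) \left(- \frac{4}{9} + h\right)$)
$- 86 x{\left(4 \right)} + 5 = - 86 \left(- \frac{4}{3} + 4^{2} + \frac{23}{9} \cdot 4\right) + 5 = - 86 \left(- \frac{4}{3} + 16 + \frac{92}{9}\right) + 5 = \left(-86\right) \frac{224}{9} + 5 = - \frac{19264}{9} + 5 = - \frac{19219}{9}$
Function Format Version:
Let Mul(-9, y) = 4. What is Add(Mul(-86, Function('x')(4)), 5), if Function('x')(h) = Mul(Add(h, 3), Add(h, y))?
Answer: Rational(-19219, 9) ≈ -2135.4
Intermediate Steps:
y = Rational(-4, 9) (y = Mul(Rational(-1, 9), 4) = Rational(-4, 9) ≈ -0.44444)
Function('x')(h) = Mul(Add(3, h), Add(Rational(-4, 9), h)) (Function('x')(h) = Mul(Add(h, 3), Add(h, Rational(-4, 9))) = Mul(Add(3, h), Add(Rational(-4, 9), h)))
Add(Mul(-86, Function('x')(4)), 5) = Add(Mul(-86, Add(Rational(-4, 3), Pow(4, 2), Mul(Rational(23, 9), 4))), 5) = Add(Mul(-86, Add(Rational(-4, 3), 16, Rational(92, 9))), 5) = Add(Mul(-86, Rational(224, 9)), 5) = Add(Rational(-19264, 9), 5) = Rational(-19219, 9)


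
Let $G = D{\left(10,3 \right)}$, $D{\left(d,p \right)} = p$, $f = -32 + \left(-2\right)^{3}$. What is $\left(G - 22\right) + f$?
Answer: $-59$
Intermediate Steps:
$f = -40$ ($f = -32 - 8 = -40$)
$G = 3$
$\left(G - 22\right) + f = \left(3 - 22\right) - 40 = -19 - 40 = -59$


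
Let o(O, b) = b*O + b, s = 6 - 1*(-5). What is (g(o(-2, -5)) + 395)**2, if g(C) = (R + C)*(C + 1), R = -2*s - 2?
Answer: 78961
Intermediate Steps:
s = 11 (s = 6 + 5 = 11)
o(O, b) = b + O*b (o(O, b) = O*b + b = b + O*b)
R = -24 (R = -2*11 - 2 = -22 - 2 = -24)
g(C) = (1 + C)*(-24 + C) (g(C) = (-24 + C)*(C + 1) = (-24 + C)*(1 + C) = (1 + C)*(-24 + C))
(g(o(-2, -5)) + 395)**2 = ((-24 + (-5*(1 - 2))**2 - (-115)*(1 - 2)) + 395)**2 = ((-24 + (-5*(-1))**2 - (-115)*(-1)) + 395)**2 = ((-24 + 5**2 - 23*5) + 395)**2 = ((-24 + 25 - 115) + 395)**2 = (-114 + 395)**2 = 281**2 = 78961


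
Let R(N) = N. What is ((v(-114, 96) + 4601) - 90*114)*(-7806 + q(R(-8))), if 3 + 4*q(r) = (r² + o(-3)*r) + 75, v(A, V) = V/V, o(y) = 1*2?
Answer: 43996608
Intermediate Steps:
o(y) = 2
v(A, V) = 1
q(r) = 18 + r/2 + r²/4 (q(r) = -¾ + ((r² + 2*r) + 75)/4 = -¾ + (75 + r² + 2*r)/4 = -¾ + (75/4 + r/2 + r²/4) = 18 + r/2 + r²/4)
((v(-114, 96) + 4601) - 90*114)*(-7806 + q(R(-8))) = ((1 + 4601) - 90*114)*(-7806 + (18 + (½)*(-8) + (¼)*(-8)²)) = (4602 - 10260)*(-7806 + (18 - 4 + (¼)*64)) = -5658*(-7806 + (18 - 4 + 16)) = -5658*(-7806 + 30) = -5658*(-7776) = 43996608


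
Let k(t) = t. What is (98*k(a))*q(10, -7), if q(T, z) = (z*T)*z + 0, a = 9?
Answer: 432180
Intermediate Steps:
q(T, z) = T*z² (q(T, z) = (T*z)*z + 0 = T*z² + 0 = T*z²)
(98*k(a))*q(10, -7) = (98*9)*(10*(-7)²) = 882*(10*49) = 882*490 = 432180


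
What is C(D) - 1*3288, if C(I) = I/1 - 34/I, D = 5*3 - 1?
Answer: -22935/7 ≈ -3276.4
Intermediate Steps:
D = 14 (D = 15 - 1 = 14)
C(I) = I - 34/I (C(I) = I*1 - 34/I = I - 34/I)
C(D) - 1*3288 = (14 - 34/14) - 1*3288 = (14 - 34*1/14) - 3288 = (14 - 17/7) - 3288 = 81/7 - 3288 = -22935/7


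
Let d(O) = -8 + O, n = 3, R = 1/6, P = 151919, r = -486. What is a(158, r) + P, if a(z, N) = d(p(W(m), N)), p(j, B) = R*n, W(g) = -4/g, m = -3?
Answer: 303823/2 ≈ 1.5191e+5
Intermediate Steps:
R = ⅙ ≈ 0.16667
p(j, B) = ½ (p(j, B) = (⅙)*3 = ½)
a(z, N) = -15/2 (a(z, N) = -8 + ½ = -15/2)
a(158, r) + P = -15/2 + 151919 = 303823/2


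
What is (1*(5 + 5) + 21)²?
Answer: 961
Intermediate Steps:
(1*(5 + 5) + 21)² = (1*10 + 21)² = (10 + 21)² = 31² = 961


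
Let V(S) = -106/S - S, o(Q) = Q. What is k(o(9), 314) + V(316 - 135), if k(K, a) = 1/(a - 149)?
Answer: -5422874/29865 ≈ -181.58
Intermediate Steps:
k(K, a) = 1/(-149 + a)
V(S) = -S - 106/S
k(o(9), 314) + V(316 - 135) = 1/(-149 + 314) + (-(316 - 135) - 106/(316 - 135)) = 1/165 + (-1*181 - 106/181) = 1/165 + (-181 - 106*1/181) = 1/165 + (-181 - 106/181) = 1/165 - 32867/181 = -5422874/29865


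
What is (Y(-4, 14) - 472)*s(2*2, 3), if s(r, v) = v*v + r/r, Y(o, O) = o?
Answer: -4760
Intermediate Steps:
s(r, v) = 1 + v² (s(r, v) = v² + 1 = 1 + v²)
(Y(-4, 14) - 472)*s(2*2, 3) = (-4 - 472)*(1 + 3²) = -476*(1 + 9) = -476*10 = -4760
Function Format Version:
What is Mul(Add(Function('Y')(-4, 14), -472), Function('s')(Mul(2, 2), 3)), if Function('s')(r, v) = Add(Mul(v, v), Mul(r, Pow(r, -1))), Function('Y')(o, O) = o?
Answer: -4760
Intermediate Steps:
Function('s')(r, v) = Add(1, Pow(v, 2)) (Function('s')(r, v) = Add(Pow(v, 2), 1) = Add(1, Pow(v, 2)))
Mul(Add(Function('Y')(-4, 14), -472), Function('s')(Mul(2, 2), 3)) = Mul(Add(-4, -472), Add(1, Pow(3, 2))) = Mul(-476, Add(1, 9)) = Mul(-476, 10) = -4760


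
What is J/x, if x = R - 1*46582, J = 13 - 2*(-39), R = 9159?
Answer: -91/37423 ≈ -0.0024317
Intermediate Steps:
J = 91 (J = 13 + 78 = 91)
x = -37423 (x = 9159 - 1*46582 = 9159 - 46582 = -37423)
J/x = 91/(-37423) = 91*(-1/37423) = -91/37423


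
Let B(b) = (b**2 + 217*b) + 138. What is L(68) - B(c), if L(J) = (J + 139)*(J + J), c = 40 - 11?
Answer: 20880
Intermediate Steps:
c = 29
L(J) = 2*J*(139 + J) (L(J) = (139 + J)*(2*J) = 2*J*(139 + J))
B(b) = 138 + b**2 + 217*b
L(68) - B(c) = 2*68*(139 + 68) - (138 + 29**2 + 217*29) = 2*68*207 - (138 + 841 + 6293) = 28152 - 1*7272 = 28152 - 7272 = 20880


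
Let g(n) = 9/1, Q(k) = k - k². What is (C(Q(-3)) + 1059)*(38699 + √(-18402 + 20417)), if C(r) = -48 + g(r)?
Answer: 39472980 + 1020*√2015 ≈ 3.9519e+7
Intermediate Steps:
g(n) = 9 (g(n) = 9*1 = 9)
C(r) = -39 (C(r) = -48 + 9 = -39)
(C(Q(-3)) + 1059)*(38699 + √(-18402 + 20417)) = (-39 + 1059)*(38699 + √(-18402 + 20417)) = 1020*(38699 + √2015) = 39472980 + 1020*√2015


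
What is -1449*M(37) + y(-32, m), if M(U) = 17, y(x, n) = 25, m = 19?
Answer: -24608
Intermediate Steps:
-1449*M(37) + y(-32, m) = -1449*17 + 25 = -24633 + 25 = -24608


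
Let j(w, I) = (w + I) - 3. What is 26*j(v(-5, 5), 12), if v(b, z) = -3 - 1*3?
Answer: 78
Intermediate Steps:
v(b, z) = -6 (v(b, z) = -3 - 3 = -6)
j(w, I) = -3 + I + w (j(w, I) = (I + w) - 3 = -3 + I + w)
26*j(v(-5, 5), 12) = 26*(-3 + 12 - 6) = 26*3 = 78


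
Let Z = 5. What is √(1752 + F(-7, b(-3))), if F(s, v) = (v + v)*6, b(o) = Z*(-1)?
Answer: 6*√47 ≈ 41.134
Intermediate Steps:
b(o) = -5 (b(o) = 5*(-1) = -5)
F(s, v) = 12*v (F(s, v) = (2*v)*6 = 12*v)
√(1752 + F(-7, b(-3))) = √(1752 + 12*(-5)) = √(1752 - 60) = √1692 = 6*√47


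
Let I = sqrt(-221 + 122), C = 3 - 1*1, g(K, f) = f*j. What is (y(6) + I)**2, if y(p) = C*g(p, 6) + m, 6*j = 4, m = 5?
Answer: 70 + 78*I*sqrt(11) ≈ 70.0 + 258.7*I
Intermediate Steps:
j = 2/3 (j = (1/6)*4 = 2/3 ≈ 0.66667)
g(K, f) = 2*f/3 (g(K, f) = f*(2/3) = 2*f/3)
C = 2 (C = 3 - 1 = 2)
y(p) = 13 (y(p) = 2*((2/3)*6) + 5 = 2*4 + 5 = 8 + 5 = 13)
I = 3*I*sqrt(11) (I = sqrt(-99) = 3*I*sqrt(11) ≈ 9.9499*I)
(y(6) + I)**2 = (13 + 3*I*sqrt(11))**2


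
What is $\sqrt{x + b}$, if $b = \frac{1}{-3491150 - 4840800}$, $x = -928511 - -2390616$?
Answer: $\frac{\sqrt{4060054503971237222}}{1666390} \approx 1209.2$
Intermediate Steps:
$x = 1462105$ ($x = -928511 + 2390616 = 1462105$)
$b = - \frac{1}{8331950}$ ($b = \frac{1}{-8331950} = - \frac{1}{8331950} \approx -1.2002 \cdot 10^{-7}$)
$\sqrt{x + b} = \sqrt{1462105 - \frac{1}{8331950}} = \sqrt{\frac{12182185754749}{8331950}} = \frac{\sqrt{4060054503971237222}}{1666390}$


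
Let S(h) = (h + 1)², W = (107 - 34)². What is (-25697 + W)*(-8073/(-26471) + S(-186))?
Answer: -18452960881664/26471 ≈ -6.9710e+8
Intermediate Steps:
W = 5329 (W = 73² = 5329)
S(h) = (1 + h)²
(-25697 + W)*(-8073/(-26471) + S(-186)) = (-25697 + 5329)*(-8073/(-26471) + (1 - 186)²) = -20368*(-8073*(-1/26471) + (-185)²) = -20368*(8073/26471 + 34225) = -20368*905978048/26471 = -18452960881664/26471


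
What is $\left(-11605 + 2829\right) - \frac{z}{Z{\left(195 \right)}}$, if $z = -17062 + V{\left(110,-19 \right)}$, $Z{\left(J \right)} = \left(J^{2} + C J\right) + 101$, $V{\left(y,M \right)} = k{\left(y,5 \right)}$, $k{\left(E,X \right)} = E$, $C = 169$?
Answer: $- \frac{623789904}{71081} \approx -8775.8$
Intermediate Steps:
$V{\left(y,M \right)} = y$
$Z{\left(J \right)} = 101 + J^{2} + 169 J$ ($Z{\left(J \right)} = \left(J^{2} + 169 J\right) + 101 = 101 + J^{2} + 169 J$)
$z = -16952$ ($z = -17062 + 110 = -16952$)
$\left(-11605 + 2829\right) - \frac{z}{Z{\left(195 \right)}} = \left(-11605 + 2829\right) - - \frac{16952}{101 + 195^{2} + 169 \cdot 195} = -8776 - - \frac{16952}{101 + 38025 + 32955} = -8776 - - \frac{16952}{71081} = -8776 + \frac{16952}{71081} = - \frac{623789904}{71081}$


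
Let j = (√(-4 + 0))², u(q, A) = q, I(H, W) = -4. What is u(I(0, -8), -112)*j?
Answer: 16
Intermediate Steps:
j = -4 (j = (√(-4))² = (2*I)² = -4)
u(I(0, -8), -112)*j = -4*(-4) = 16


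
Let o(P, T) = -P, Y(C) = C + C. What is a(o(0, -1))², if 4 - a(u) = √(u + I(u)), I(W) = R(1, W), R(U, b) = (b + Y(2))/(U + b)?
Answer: 4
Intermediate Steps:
Y(C) = 2*C
R(U, b) = (4 + b)/(U + b) (R(U, b) = (b + 2*2)/(U + b) = (b + 4)/(U + b) = (4 + b)/(U + b))
I(W) = (4 + W)/(1 + W)
a(u) = 4 - √(u + (4 + u)/(1 + u))
a(o(0, -1))² = (4 - √((4 - 1*0 + (-1*0)*(1 - 1*0))/(1 - 1*0)))² = (4 - √((4 + 0 + 0*(1 + 0))/(1 + 0)))² = (4 - √((4 + 0 + 0*1)/1))² = (4 - √(1*(4 + 0 + 0)))² = (4 - √(1*4))² = (4 - √4)² = (4 - 1*2)² = (4 - 2)² = 2² = 4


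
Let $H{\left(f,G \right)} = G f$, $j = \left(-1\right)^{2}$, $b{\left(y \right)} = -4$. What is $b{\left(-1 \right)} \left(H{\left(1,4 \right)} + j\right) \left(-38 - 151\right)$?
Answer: $3780$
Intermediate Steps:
$j = 1$
$b{\left(-1 \right)} \left(H{\left(1,4 \right)} + j\right) \left(-38 - 151\right) = - 4 \left(4 \cdot 1 + 1\right) \left(-38 - 151\right) = - 4 \left(4 + 1\right) \left(-189\right) = \left(-4\right) 5 \left(-189\right) = \left(-20\right) \left(-189\right) = 3780$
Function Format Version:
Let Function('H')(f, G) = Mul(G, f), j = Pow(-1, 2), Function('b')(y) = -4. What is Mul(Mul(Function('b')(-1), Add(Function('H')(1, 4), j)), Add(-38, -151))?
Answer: 3780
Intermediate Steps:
j = 1
Mul(Mul(Function('b')(-1), Add(Function('H')(1, 4), j)), Add(-38, -151)) = Mul(Mul(-4, Add(Mul(4, 1), 1)), Add(-38, -151)) = Mul(Mul(-4, Add(4, 1)), -189) = Mul(Mul(-4, 5), -189) = Mul(-20, -189) = 3780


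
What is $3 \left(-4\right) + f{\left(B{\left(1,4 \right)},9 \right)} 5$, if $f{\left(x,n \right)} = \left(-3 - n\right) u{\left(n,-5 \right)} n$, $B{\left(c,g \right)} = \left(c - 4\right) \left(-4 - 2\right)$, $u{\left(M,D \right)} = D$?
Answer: $2688$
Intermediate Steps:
$B{\left(c,g \right)} = 24 - 6 c$ ($B{\left(c,g \right)} = \left(-4 + c\right) \left(-6\right) = 24 - 6 c$)
$f{\left(x,n \right)} = n \left(15 + 5 n\right)$ ($f{\left(x,n \right)} = \left(-3 - n\right) \left(-5\right) n = \left(15 + 5 n\right) n = n \left(15 + 5 n\right)$)
$3 \left(-4\right) + f{\left(B{\left(1,4 \right)},9 \right)} 5 = 3 \left(-4\right) + 5 \cdot 9 \left(3 + 9\right) 5 = -12 + 5 \cdot 9 \cdot 12 \cdot 5 = -12 + 540 \cdot 5 = -12 + 2700 = 2688$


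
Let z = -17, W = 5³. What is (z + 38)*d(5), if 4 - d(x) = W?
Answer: -2541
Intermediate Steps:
W = 125
d(x) = -121 (d(x) = 4 - 1*125 = 4 - 125 = -121)
(z + 38)*d(5) = (-17 + 38)*(-121) = 21*(-121) = -2541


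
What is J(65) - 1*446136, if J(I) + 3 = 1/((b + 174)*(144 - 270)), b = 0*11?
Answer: -9781151437/21924 ≈ -4.4614e+5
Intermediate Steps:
b = 0
J(I) = -65773/21924 (J(I) = -3 + 1/((0 + 174)*(144 - 270)) = -3 + 1/(174*(-126)) = -3 + 1/(-21924) = -3 - 1/21924 = -65773/21924)
J(65) - 1*446136 = -65773/21924 - 1*446136 = -65773/21924 - 446136 = -9781151437/21924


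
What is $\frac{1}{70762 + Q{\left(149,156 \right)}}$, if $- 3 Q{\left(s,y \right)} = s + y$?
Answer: $\frac{3}{211981} \approx 1.4152 \cdot 10^{-5}$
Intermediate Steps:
$Q{\left(s,y \right)} = - \frac{s}{3} - \frac{y}{3}$ ($Q{\left(s,y \right)} = - \frac{s + y}{3} = - \frac{s}{3} - \frac{y}{3}$)
$\frac{1}{70762 + Q{\left(149,156 \right)}} = \frac{1}{70762 - \frac{305}{3}} = \frac{1}{\frac{211981}{3}} = \frac{3}{211981}$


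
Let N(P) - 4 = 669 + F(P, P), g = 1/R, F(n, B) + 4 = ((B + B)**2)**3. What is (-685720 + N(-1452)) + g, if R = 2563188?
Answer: 1537305331503613223950024261/2563188 ≈ 5.9976e+20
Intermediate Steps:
F(n, B) = -4 + 64*B**6 (F(n, B) = -4 + ((B + B)**2)**3 = -4 + ((2*B)**2)**3 = -4 + (4*B**2)**3 = -4 + 64*B**6)
g = 1/2563188 ≈ 3.9014e-7
N(P) = 669 + 64*P**6 (N(P) = 4 + (669 + (-4 + 64*P**6)) = 4 + (665 + 64*P**6) = 669 + 64*P**6)
(-685720 + N(-1452)) + g = (-685720 + (669 + 64*(-1452)**6)) + 1/2563188 = (-685720 + (669 + 64*9371296918034878464)) + 1/2563188 = (-685720 + (669 + 599763002754232221696)) + 1/2563188 = (-685720 + 599763002754232222365) + 1/2563188 = 599763002754231536645 + 1/2563188 = 1537305331503613223950024261/2563188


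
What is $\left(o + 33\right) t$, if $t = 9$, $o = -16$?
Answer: $153$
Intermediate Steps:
$\left(o + 33\right) t = \left(-16 + 33\right) 9 = 17 \cdot 9 = 153$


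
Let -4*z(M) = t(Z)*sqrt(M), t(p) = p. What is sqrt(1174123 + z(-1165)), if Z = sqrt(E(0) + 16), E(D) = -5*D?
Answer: sqrt(1174123 - I*sqrt(1165)) ≈ 1083.6 - 0.02*I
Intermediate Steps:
Z = 4 (Z = sqrt(-5*0 + 16) = sqrt(0 + 16) = sqrt(16) = 4)
z(M) = -sqrt(M)
sqrt(1174123 + z(-1165)) = sqrt(1174123 - sqrt(-1165)) = sqrt(1174123 - I*sqrt(1165))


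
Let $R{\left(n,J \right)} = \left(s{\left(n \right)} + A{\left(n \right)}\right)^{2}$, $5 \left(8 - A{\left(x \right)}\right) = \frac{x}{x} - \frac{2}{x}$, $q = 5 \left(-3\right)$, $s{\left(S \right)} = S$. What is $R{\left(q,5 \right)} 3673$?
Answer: $\frac{1078995172}{5625} \approx 1.9182 \cdot 10^{5}$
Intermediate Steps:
$q = -15$
$A{\left(x \right)} = \frac{39}{5} + \frac{2}{5 x}$ ($A{\left(x \right)} = 8 - \frac{\frac{x}{x} - \frac{2}{x}}{5} = 8 - \frac{1 - \frac{2}{x}}{5} = 8 - \left(\frac{1}{5} - \frac{2}{5 x}\right) = \frac{39}{5} + \frac{2}{5 x}$)
$R{\left(n,J \right)} = \left(n + \frac{2 + 39 n}{5 n}\right)^{2}$
$R{\left(q,5 \right)} 3673 = \frac{\left(2 + 5 \left(-15\right)^{2} + 39 \left(-15\right)\right)^{2}}{25 \cdot 225} \cdot 3673 = \frac{1}{25} \cdot \frac{1}{225} \left(2 + 5 \cdot 225 - 585\right)^{2} \cdot 3673 = \frac{1}{25} \cdot \frac{1}{225} \left(2 + 1125 - 585\right)^{2} \cdot 3673 = \frac{1}{25} \cdot \frac{1}{225} \cdot 542^{2} \cdot 3673 = \frac{1}{25} \cdot \frac{1}{225} \cdot 293764 \cdot 3673 = \frac{293764}{5625} \cdot 3673 = \frac{1078995172}{5625}$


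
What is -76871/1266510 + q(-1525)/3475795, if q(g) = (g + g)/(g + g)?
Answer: -53437314187/880425825090 ≈ -0.060695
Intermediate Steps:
q(g) = 1 (q(g) = (2*g)/((2*g)) = (2*g)*(1/(2*g)) = 1)
-76871/1266510 + q(-1525)/3475795 = -76871/1266510 + 1/3475795 = -53437314187/880425825090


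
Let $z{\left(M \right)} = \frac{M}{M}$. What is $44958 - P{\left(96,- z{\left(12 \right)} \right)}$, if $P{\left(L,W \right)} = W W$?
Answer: $44957$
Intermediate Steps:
$z{\left(M \right)} = 1$
$P{\left(L,W \right)} = W^{2}$
$44958 - P{\left(96,- z{\left(12 \right)} \right)} = 44958 - \left(\left(-1\right) 1\right)^{2} = 44958 - \left(-1\right)^{2} = 44958 - 1 = 44957$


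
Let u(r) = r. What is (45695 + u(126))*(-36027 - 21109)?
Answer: -2618028656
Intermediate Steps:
(45695 + u(126))*(-36027 - 21109) = (45695 + 126)*(-36027 - 21109) = 45821*(-57136) = -2618028656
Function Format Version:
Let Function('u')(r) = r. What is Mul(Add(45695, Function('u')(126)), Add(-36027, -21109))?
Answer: -2618028656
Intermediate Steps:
Mul(Add(45695, Function('u')(126)), Add(-36027, -21109)) = Mul(Add(45695, 126), Add(-36027, -21109)) = Mul(45821, -57136) = -2618028656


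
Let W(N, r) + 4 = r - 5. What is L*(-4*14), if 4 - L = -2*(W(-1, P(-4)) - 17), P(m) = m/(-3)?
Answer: 7616/3 ≈ 2538.7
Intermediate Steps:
P(m) = -m/3 (P(m) = m*(-⅓) = -m/3)
W(N, r) = -9 + r (W(N, r) = -4 + (r - 5) = -4 + (-5 + r) = -9 + r)
L = -136/3 (L = 4 - (-2)*((-9 - ⅓*(-4)) - 17) = 4 - (-2)*((-9 + 4/3) - 17) = 4 - (-2)*(-23/3 - 17) = 4 - (-2)*(-74)/3 = 4 - 1*148/3 = 4 - 148/3 = -136/3 ≈ -45.333)
L*(-4*14) = -(-544)*14/3 = -136/3*(-56) = 7616/3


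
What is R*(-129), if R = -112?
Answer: 14448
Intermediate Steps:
R*(-129) = -112*(-129) = 14448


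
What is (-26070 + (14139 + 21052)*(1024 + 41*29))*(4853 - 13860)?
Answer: -701209478291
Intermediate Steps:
(-26070 + (14139 + 21052)*(1024 + 41*29))*(4853 - 13860) = (-26070 + 35191*(1024 + 1189))*(-9007) = (-26070 + 35191*2213)*(-9007) = (-26070 + 77877683)*(-9007) = 77851613*(-9007) = -701209478291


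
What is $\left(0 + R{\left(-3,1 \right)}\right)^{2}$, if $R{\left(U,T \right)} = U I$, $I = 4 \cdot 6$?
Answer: $5184$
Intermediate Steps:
$I = 24$
$R{\left(U,T \right)} = 24 U$ ($R{\left(U,T \right)} = U 24 = 24 U$)
$\left(0 + R{\left(-3,1 \right)}\right)^{2} = \left(0 + 24 \left(-3\right)\right)^{2} = \left(0 - 72\right)^{2} = \left(-72\right)^{2} = 5184$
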